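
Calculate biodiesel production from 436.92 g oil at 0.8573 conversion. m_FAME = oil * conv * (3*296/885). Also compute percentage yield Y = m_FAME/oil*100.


m_FAME = oil * conv * (3 * 296 / 885) = oil * conv * (888/885)
= 436.92 * 0.8573 * 888 / 885
= 375.8412 g
Y = m_FAME / oil * 100 = conv * (888/885) * 100
= 0.8573 * 888 / 885 * 100
= 86.02%

375.8412 g FAME; Y = 86.02%


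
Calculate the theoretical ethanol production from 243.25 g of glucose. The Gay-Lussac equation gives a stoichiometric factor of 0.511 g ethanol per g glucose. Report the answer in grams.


Theoretical ethanol yield: m_EtOH = 0.511 * m_glucose
m_EtOH = 0.511 * 243.25 = 124.3008 g

124.3008 g


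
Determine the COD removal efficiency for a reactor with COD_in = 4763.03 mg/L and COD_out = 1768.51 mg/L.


eta = (COD_in - COD_out) / COD_in * 100
= (4763.03 - 1768.51) / 4763.03 * 100
= 62.8701%

62.8701%


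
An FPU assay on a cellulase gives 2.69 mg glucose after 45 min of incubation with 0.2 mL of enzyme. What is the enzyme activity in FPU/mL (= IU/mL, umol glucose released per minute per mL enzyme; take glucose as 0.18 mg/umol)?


Activity = glucose_mg / (0.18 mg/umol * V_mL * t_min)
= 2.69 / (0.18 * 0.2 * 45)
= 1.6605 FPU/mL

1.6605 FPU/mL


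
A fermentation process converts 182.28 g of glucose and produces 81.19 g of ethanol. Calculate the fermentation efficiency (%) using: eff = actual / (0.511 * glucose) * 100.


Fermentation efficiency = (actual / (0.511 * glucose)) * 100
= (81.19 / (0.511 * 182.28)) * 100
= 87.1651%

87.1651%


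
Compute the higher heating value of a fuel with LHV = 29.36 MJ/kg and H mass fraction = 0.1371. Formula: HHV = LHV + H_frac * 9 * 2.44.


HHV = LHV + H_frac * 9 * 2.44
= 29.36 + 0.1371 * 9 * 2.44
= 32.3707 MJ/kg

32.3707 MJ/kg


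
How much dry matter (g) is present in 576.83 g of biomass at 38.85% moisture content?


Wd = Ww * (1 - MC/100)
= 576.83 * (1 - 38.85/100)
= 352.7315 g

352.7315 g


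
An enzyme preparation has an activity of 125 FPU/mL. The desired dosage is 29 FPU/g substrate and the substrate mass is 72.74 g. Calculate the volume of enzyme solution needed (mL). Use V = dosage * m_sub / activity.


V = dosage * m_sub / activity
V = 29 * 72.74 / 125
V = 16.8757 mL

16.8757 mL


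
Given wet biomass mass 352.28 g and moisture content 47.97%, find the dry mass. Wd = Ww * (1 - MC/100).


Wd = Ww * (1 - MC/100)
= 352.28 * (1 - 47.97/100)
= 183.2913 g

183.2913 g


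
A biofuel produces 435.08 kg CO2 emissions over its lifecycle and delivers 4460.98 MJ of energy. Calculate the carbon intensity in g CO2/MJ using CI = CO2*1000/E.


CI = CO2 * 1000 / E
= 435.08 * 1000 / 4460.98
= 97.5301 g CO2/MJ

97.5301 g CO2/MJ


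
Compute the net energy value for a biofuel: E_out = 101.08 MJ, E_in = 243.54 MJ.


NEV = E_out - E_in
= 101.08 - 243.54
= -142.4600 MJ

-142.4600 MJ


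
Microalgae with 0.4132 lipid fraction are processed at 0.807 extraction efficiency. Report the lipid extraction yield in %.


Y = lipid_content * extraction_eff * 100
= 0.4132 * 0.807 * 100
= 33.3452%

33.3452%


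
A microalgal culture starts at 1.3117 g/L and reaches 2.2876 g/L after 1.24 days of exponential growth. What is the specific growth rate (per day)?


mu = ln(X2/X1) / dt
= ln(2.2876/1.3117) / 1.24
= 0.4485 per day

0.4485 per day


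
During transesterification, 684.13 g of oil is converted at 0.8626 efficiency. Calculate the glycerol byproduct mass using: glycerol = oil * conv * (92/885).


glycerol = oil * conv * (92/885)
= 684.13 * 0.8626 * 92 / 885
= 61.3469 g

61.3469 g


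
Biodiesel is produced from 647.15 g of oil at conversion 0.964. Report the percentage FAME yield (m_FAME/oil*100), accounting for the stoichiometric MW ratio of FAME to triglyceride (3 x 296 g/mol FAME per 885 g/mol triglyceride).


m_FAME = oil * conv * (3 * 296 / 885) = oil * conv * (888/885)
= 647.15 * 0.964 * 888 / 885
= 625.9674 g
Y = m_FAME / oil * 100 = conv * (888/885) * 100
= 0.964 * 888 / 885 * 100
= 96.73%

96.73%


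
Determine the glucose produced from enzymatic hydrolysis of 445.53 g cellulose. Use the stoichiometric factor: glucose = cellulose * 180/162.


glucose = cellulose * 180/162
= 445.53 * 180/162
= 495.0333 g

495.0333 g


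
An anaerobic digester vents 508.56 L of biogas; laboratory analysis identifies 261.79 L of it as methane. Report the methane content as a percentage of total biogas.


CH4% = V_CH4 / V_total * 100
= 261.79 / 508.56 * 100
= 51.4767%

51.4767%


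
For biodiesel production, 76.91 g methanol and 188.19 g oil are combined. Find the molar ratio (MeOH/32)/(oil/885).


Molar ratio = n_MeOH / n_oil = (MeOH/32) / (oil/885) = (MeOH * 885) / (32 * oil)
= (76.91 * 885) / (32 * 188.19)
= 11.3026

11.3026


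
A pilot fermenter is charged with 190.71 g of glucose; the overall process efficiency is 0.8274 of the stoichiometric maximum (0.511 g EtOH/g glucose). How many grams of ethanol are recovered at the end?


Actual ethanol: m = 0.511 * 190.71 * 0.8274
m = 80.6325 g

80.6325 g


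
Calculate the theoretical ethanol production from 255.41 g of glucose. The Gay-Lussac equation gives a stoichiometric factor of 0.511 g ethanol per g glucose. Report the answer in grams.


Theoretical ethanol yield: m_EtOH = 0.511 * m_glucose
m_EtOH = 0.511 * 255.41 = 130.5145 g

130.5145 g


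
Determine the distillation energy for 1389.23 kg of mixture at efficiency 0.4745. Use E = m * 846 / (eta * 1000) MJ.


E = m * 846 / (eta * 1000)
= 1389.23 * 846 / (0.4745 * 1000)
= 2476.8990 MJ

2476.8990 MJ


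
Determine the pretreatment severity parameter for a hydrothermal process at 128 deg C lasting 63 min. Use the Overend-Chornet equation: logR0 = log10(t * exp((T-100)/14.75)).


logR0 = log10(t * exp((T - 100) / 14.75))
= log10(63 * exp((128 - 100) / 14.75))
= 2.6238

2.6238


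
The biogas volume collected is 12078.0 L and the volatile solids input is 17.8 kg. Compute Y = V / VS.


Y = V / VS
= 12078.0 / 17.8
= 678.5393 L/kg VS

678.5393 L/kg VS


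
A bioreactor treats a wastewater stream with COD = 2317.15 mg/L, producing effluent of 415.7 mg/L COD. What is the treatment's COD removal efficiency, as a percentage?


eta = (COD_in - COD_out) / COD_in * 100
= (2317.15 - 415.7) / 2317.15 * 100
= 82.0599%

82.0599%


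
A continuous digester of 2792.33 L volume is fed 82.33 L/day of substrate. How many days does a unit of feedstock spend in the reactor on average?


HRT = V / Q
= 2792.33 / 82.33
= 33.9163 days

33.9163 days


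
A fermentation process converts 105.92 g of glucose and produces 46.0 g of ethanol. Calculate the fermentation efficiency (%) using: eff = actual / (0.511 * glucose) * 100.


Fermentation efficiency = (actual / (0.511 * glucose)) * 100
= (46.0 / (0.511 * 105.92)) * 100
= 84.9883%

84.9883%


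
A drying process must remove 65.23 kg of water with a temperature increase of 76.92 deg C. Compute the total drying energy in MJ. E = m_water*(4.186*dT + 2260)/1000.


E = m_water * (4.186 * dT + 2260) / 1000
= 65.23 * (4.186 * 76.92 + 2260) / 1000
= 168.4230 MJ

168.4230 MJ


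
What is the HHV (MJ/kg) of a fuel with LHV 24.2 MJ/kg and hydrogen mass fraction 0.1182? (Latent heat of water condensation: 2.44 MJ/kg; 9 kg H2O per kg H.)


HHV = LHV + H_frac * 9 * 2.44
= 24.2 + 0.1182 * 9 * 2.44
= 26.7957 MJ/kg

26.7957 MJ/kg


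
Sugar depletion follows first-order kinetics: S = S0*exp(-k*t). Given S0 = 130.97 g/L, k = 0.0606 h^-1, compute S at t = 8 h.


S = S0 * exp(-k * t)
S = 130.97 * exp(-0.0606 * 8)
S = 80.6540 g/L

80.6540 g/L


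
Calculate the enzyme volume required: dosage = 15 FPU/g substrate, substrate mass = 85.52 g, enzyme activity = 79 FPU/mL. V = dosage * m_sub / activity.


V = dosage * m_sub / activity
V = 15 * 85.52 / 79
V = 16.2380 mL

16.2380 mL


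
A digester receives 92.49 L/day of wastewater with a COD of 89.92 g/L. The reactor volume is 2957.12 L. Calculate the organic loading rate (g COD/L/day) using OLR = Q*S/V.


OLR = Q * S / V
= 92.49 * 89.92 / 2957.12
= 2.8124 g/L/day

2.8124 g/L/day


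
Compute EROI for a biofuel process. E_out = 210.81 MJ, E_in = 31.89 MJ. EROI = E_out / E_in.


EROI = E_out / E_in
= 210.81 / 31.89
= 6.6105

6.6105


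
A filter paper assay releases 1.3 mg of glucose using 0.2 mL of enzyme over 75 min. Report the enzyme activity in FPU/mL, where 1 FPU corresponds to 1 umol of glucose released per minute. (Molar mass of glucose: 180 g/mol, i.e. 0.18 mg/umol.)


Activity = glucose_mg / (0.18 mg/umol * V_mL * t_min)
= 1.3 / (0.18 * 0.2 * 75)
= 0.4815 FPU/mL

0.4815 FPU/mL


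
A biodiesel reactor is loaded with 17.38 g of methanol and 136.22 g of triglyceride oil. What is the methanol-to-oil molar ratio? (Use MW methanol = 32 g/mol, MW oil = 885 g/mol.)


Molar ratio = n_MeOH / n_oil = (MeOH/32) / (oil/885) = (MeOH * 885) / (32 * oil)
= (17.38 * 885) / (32 * 136.22)
= 3.5286

3.5286


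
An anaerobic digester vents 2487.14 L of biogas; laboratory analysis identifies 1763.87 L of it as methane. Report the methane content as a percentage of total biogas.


CH4% = V_CH4 / V_total * 100
= 1763.87 / 2487.14 * 100
= 70.9196%

70.9196%


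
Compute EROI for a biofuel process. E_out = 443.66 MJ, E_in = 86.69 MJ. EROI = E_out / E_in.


EROI = E_out / E_in
= 443.66 / 86.69
= 5.1178

5.1178


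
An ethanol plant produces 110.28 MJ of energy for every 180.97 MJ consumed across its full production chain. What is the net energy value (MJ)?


NEV = E_out - E_in
= 110.28 - 180.97
= -70.6900 MJ

-70.6900 MJ


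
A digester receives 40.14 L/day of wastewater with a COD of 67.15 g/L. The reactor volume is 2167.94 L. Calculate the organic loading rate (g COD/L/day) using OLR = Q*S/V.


OLR = Q * S / V
= 40.14 * 67.15 / 2167.94
= 1.2433 g/L/day

1.2433 g/L/day


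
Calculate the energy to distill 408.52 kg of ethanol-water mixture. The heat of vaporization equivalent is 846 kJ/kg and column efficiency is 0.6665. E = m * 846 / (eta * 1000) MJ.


E = m * 846 / (eta * 1000)
= 408.52 * 846 / (0.6665 * 1000)
= 518.5415 MJ

518.5415 MJ


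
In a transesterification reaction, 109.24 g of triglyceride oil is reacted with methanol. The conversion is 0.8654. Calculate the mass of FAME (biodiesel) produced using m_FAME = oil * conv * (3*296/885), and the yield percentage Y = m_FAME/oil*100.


m_FAME = oil * conv * (3 * 296 / 885) = oil * conv * (888/885)
= 109.24 * 0.8654 * 888 / 885
= 94.8568 g
Y = m_FAME / oil * 100 = conv * (888/885) * 100
= 0.8654 * 888 / 885 * 100
= 86.83%

94.8568 g FAME; Y = 86.83%


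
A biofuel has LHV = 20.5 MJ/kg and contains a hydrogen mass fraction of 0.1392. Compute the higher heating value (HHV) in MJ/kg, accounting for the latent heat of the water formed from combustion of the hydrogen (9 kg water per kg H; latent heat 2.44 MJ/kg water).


HHV = LHV + H_frac * 9 * 2.44
= 20.5 + 0.1392 * 9 * 2.44
= 23.5568 MJ/kg

23.5568 MJ/kg


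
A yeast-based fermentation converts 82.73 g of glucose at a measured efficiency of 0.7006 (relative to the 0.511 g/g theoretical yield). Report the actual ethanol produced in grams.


Actual ethanol: m = 0.511 * 82.73 * 0.7006
m = 29.6179 g

29.6179 g


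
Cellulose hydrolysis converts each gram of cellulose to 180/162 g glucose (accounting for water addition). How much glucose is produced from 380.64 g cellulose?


glucose = cellulose * 180/162
= 380.64 * 180/162
= 422.9333 g

422.9333 g


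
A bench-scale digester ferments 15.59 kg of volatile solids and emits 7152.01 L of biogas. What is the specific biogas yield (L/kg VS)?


Y = V / VS
= 7152.01 / 15.59
= 458.7563 L/kg VS

458.7563 L/kg VS


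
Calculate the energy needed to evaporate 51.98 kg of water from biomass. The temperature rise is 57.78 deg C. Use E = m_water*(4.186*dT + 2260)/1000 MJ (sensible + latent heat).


E = m_water * (4.186 * dT + 2260) / 1000
= 51.98 * (4.186 * 57.78 + 2260) / 1000
= 130.0471 MJ

130.0471 MJ


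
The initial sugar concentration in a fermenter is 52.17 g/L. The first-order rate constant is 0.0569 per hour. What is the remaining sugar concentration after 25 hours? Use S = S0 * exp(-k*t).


S = S0 * exp(-k * t)
S = 52.17 * exp(-0.0569 * 25)
S = 12.5787 g/L

12.5787 g/L


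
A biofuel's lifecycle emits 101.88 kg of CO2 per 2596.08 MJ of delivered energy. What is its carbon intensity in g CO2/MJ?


CI = CO2 * 1000 / E
= 101.88 * 1000 / 2596.08
= 39.2438 g CO2/MJ

39.2438 g CO2/MJ


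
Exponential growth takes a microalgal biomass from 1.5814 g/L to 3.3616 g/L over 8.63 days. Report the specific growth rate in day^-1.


mu = ln(X2/X1) / dt
= ln(3.3616/1.5814) / 8.63
= 0.0874 per day

0.0874 per day


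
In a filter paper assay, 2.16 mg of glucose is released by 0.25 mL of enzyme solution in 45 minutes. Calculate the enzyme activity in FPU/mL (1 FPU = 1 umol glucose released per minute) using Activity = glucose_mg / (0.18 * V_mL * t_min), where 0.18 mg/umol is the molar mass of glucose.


Activity = glucose_mg / (0.18 mg/umol * V_mL * t_min)
= 2.16 / (0.18 * 0.25 * 45)
= 1.0667 FPU/mL

1.0667 FPU/mL


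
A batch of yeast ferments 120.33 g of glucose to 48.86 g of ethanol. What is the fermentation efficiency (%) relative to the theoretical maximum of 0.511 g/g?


Fermentation efficiency = (actual / (0.511 * glucose)) * 100
= (48.86 / (0.511 * 120.33)) * 100
= 79.4618%

79.4618%


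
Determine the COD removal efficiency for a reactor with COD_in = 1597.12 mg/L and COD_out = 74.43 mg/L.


eta = (COD_in - COD_out) / COD_in * 100
= (1597.12 - 74.43) / 1597.12 * 100
= 95.3397%

95.3397%


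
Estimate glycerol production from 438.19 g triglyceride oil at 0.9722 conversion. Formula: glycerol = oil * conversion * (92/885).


glycerol = oil * conv * (92/885)
= 438.19 * 0.9722 * 92 / 885
= 44.2856 g

44.2856 g


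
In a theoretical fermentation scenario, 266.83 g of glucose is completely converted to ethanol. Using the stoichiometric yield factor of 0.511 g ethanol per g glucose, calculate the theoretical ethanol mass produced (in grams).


Theoretical ethanol yield: m_EtOH = 0.511 * m_glucose
m_EtOH = 0.511 * 266.83 = 136.3501 g

136.3501 g


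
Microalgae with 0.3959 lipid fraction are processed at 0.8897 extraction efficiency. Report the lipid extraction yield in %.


Y = lipid_content * extraction_eff * 100
= 0.3959 * 0.8897 * 100
= 35.2232%

35.2232%


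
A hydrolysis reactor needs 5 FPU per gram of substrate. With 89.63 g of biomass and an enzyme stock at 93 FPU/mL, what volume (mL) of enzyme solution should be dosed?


V = dosage * m_sub / activity
V = 5 * 89.63 / 93
V = 4.8188 mL

4.8188 mL


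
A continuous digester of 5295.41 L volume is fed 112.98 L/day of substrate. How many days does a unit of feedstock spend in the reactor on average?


HRT = V / Q
= 5295.41 / 112.98
= 46.8703 days

46.8703 days


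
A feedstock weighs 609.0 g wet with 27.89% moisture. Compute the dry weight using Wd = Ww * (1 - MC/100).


Wd = Ww * (1 - MC/100)
= 609.0 * (1 - 27.89/100)
= 439.1499 g

439.1499 g


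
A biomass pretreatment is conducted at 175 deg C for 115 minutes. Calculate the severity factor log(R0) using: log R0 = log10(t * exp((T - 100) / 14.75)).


logR0 = log10(t * exp((T - 100) / 14.75))
= log10(115 * exp((175 - 100) / 14.75))
= 4.2690

4.2690


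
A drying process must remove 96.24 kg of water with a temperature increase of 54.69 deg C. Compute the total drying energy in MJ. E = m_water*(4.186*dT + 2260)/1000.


E = m_water * (4.186 * dT + 2260) / 1000
= 96.24 * (4.186 * 54.69 + 2260) / 1000
= 239.5348 MJ

239.5348 MJ


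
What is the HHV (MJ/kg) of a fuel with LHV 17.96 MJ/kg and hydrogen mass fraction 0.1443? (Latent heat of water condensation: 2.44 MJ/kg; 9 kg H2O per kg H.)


HHV = LHV + H_frac * 9 * 2.44
= 17.96 + 0.1443 * 9 * 2.44
= 21.1288 MJ/kg

21.1288 MJ/kg


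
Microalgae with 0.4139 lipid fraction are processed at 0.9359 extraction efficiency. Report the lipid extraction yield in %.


Y = lipid_content * extraction_eff * 100
= 0.4139 * 0.9359 * 100
= 38.7369%

38.7369%


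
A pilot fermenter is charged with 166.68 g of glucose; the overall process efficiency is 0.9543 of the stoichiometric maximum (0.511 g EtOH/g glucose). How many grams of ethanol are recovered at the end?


Actual ethanol: m = 0.511 * 166.68 * 0.9543
m = 81.2811 g

81.2811 g


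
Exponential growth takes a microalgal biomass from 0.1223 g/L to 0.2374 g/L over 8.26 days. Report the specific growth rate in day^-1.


mu = ln(X2/X1) / dt
= ln(0.2374/0.1223) / 8.26
= 0.0803 per day

0.0803 per day


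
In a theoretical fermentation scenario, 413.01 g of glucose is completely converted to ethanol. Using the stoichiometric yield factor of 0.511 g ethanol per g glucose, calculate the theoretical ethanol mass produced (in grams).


Theoretical ethanol yield: m_EtOH = 0.511 * m_glucose
m_EtOH = 0.511 * 413.01 = 211.0481 g

211.0481 g


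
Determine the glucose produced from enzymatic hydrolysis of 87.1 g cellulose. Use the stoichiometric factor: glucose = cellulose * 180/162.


glucose = cellulose * 180/162
= 87.1 * 180/162
= 96.7778 g

96.7778 g


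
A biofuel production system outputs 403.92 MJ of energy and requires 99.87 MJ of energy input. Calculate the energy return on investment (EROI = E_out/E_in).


EROI = E_out / E_in
= 403.92 / 99.87
= 4.0445

4.0445


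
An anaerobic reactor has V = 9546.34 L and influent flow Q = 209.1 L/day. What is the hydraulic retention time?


HRT = V / Q
= 9546.34 / 209.1
= 45.6544 days

45.6544 days


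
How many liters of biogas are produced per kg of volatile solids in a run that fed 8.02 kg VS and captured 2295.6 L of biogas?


Y = V / VS
= 2295.6 / 8.02
= 286.2344 L/kg VS

286.2344 L/kg VS


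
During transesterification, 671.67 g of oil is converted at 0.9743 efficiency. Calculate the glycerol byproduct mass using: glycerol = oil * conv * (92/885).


glycerol = oil * conv * (92/885)
= 671.67 * 0.9743 * 92 / 885
= 68.0289 g

68.0289 g


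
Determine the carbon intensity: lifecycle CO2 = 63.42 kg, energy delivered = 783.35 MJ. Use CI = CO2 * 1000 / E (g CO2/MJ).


CI = CO2 * 1000 / E
= 63.42 * 1000 / 783.35
= 80.9600 g CO2/MJ

80.9600 g CO2/MJ


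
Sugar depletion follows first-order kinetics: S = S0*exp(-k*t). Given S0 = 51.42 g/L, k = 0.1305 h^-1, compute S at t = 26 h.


S = S0 * exp(-k * t)
S = 51.42 * exp(-0.1305 * 26)
S = 1.7281 g/L

1.7281 g/L


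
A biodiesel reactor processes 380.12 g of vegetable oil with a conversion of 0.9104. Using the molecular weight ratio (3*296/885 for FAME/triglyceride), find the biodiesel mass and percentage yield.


m_FAME = oil * conv * (3 * 296 / 885) = oil * conv * (888/885)
= 380.12 * 0.9104 * 888 / 885
= 347.2343 g
Y = m_FAME / oil * 100 = conv * (888/885) * 100
= 0.9104 * 888 / 885 * 100
= 91.35%

347.2343 g FAME; Y = 91.35%


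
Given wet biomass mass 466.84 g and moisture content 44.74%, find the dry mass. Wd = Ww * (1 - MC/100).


Wd = Ww * (1 - MC/100)
= 466.84 * (1 - 44.74/100)
= 257.9758 g

257.9758 g


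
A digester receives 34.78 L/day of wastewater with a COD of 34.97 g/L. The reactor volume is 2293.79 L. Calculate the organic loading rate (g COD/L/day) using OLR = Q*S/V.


OLR = Q * S / V
= 34.78 * 34.97 / 2293.79
= 0.5302 g/L/day

0.5302 g/L/day


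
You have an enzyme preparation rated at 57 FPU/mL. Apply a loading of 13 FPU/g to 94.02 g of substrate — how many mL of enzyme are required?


V = dosage * m_sub / activity
V = 13 * 94.02 / 57
V = 21.4432 mL

21.4432 mL


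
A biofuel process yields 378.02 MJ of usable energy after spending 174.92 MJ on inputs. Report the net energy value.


NEV = E_out - E_in
= 378.02 - 174.92
= 203.1000 MJ

203.1000 MJ


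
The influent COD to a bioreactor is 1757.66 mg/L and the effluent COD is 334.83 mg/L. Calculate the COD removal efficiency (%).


eta = (COD_in - COD_out) / COD_in * 100
= (1757.66 - 334.83) / 1757.66 * 100
= 80.9502%

80.9502%


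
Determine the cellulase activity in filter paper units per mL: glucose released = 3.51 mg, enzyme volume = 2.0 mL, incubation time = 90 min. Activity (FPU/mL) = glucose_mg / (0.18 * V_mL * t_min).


Activity = glucose_mg / (0.18 mg/umol * V_mL * t_min)
= 3.51 / (0.18 * 2.0 * 90)
= 0.1083 FPU/mL

0.1083 FPU/mL


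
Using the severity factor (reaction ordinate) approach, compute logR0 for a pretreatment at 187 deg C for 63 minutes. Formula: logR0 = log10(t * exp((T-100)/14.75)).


logR0 = log10(t * exp((T - 100) / 14.75))
= log10(63 * exp((187 - 100) / 14.75))
= 4.3609

4.3609


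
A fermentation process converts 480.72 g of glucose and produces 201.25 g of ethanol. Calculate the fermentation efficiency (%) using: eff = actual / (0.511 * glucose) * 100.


Fermentation efficiency = (actual / (0.511 * glucose)) * 100
= (201.25 / (0.511 * 480.72)) * 100
= 81.9262%

81.9262%


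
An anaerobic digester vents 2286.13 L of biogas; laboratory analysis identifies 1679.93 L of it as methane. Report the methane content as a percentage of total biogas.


CH4% = V_CH4 / V_total * 100
= 1679.93 / 2286.13 * 100
= 73.4836%

73.4836%


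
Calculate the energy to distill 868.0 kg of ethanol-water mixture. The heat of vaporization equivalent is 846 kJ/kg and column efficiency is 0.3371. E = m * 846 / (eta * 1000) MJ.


E = m * 846 / (eta * 1000)
= 868.0 * 846 / (0.3371 * 1000)
= 2178.3684 MJ

2178.3684 MJ


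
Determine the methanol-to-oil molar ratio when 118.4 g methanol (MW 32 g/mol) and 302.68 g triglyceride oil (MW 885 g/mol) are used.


Molar ratio = n_MeOH / n_oil = (MeOH/32) / (oil/885) = (MeOH * 885) / (32 * oil)
= (118.4 * 885) / (32 * 302.68)
= 10.8184

10.8184


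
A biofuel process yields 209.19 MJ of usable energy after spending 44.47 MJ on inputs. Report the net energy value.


NEV = E_out - E_in
= 209.19 - 44.47
= 164.7200 MJ

164.7200 MJ


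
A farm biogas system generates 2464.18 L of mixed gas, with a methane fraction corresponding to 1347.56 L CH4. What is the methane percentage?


CH4% = V_CH4 / V_total * 100
= 1347.56 / 2464.18 * 100
= 54.6859%

54.6859%


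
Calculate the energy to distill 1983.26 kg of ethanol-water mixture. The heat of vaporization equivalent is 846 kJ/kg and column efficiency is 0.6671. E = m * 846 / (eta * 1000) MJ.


E = m * 846 / (eta * 1000)
= 1983.26 * 846 / (0.6671 * 1000)
= 2515.1221 MJ

2515.1221 MJ


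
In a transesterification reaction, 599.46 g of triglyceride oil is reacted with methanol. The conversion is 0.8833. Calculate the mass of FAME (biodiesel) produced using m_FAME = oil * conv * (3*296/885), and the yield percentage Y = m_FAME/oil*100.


m_FAME = oil * conv * (3 * 296 / 885) = oil * conv * (888/885)
= 599.46 * 0.8833 * 888 / 885
= 531.2979 g
Y = m_FAME / oil * 100 = conv * (888/885) * 100
= 0.8833 * 888 / 885 * 100
= 88.63%

531.2979 g FAME; Y = 88.63%


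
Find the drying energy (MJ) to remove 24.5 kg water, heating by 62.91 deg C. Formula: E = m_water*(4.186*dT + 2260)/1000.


E = m_water * (4.186 * dT + 2260) / 1000
= 24.5 * (4.186 * 62.91 + 2260) / 1000
= 61.8219 MJ

61.8219 MJ


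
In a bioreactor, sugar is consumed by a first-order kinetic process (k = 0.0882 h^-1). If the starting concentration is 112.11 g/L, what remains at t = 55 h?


S = S0 * exp(-k * t)
S = 112.11 * exp(-0.0882 * 55)
S = 0.8768 g/L

0.8768 g/L


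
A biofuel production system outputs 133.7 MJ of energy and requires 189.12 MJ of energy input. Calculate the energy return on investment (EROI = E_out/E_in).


EROI = E_out / E_in
= 133.7 / 189.12
= 0.7070

0.7070


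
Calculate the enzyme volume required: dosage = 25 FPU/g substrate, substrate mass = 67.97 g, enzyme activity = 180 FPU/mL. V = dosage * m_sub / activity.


V = dosage * m_sub / activity
V = 25 * 67.97 / 180
V = 9.4403 mL

9.4403 mL


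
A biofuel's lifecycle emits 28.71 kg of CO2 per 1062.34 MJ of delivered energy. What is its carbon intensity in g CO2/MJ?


CI = CO2 * 1000 / E
= 28.71 * 1000 / 1062.34
= 27.0252 g CO2/MJ

27.0252 g CO2/MJ


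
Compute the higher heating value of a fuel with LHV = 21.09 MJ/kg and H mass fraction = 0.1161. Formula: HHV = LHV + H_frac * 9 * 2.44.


HHV = LHV + H_frac * 9 * 2.44
= 21.09 + 0.1161 * 9 * 2.44
= 23.6396 MJ/kg

23.6396 MJ/kg


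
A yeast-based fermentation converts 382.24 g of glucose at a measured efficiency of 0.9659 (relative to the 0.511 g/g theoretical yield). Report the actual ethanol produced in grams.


Actual ethanol: m = 0.511 * 382.24 * 0.9659
m = 188.6641 g

188.6641 g


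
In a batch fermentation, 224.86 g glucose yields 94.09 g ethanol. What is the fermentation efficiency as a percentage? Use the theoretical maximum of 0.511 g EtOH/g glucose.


Fermentation efficiency = (actual / (0.511 * glucose)) * 100
= (94.09 / (0.511 * 224.86)) * 100
= 81.8861%

81.8861%


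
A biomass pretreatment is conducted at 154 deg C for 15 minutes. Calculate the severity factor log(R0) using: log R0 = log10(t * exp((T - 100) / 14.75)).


logR0 = log10(t * exp((T - 100) / 14.75))
= log10(15 * exp((154 - 100) / 14.75))
= 2.7661

2.7661


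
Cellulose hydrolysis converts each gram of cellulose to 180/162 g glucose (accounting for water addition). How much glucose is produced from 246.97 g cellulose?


glucose = cellulose * 180/162
= 246.97 * 180/162
= 274.4111 g

274.4111 g


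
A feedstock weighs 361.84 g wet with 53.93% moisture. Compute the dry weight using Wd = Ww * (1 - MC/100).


Wd = Ww * (1 - MC/100)
= 361.84 * (1 - 53.93/100)
= 166.6997 g

166.6997 g


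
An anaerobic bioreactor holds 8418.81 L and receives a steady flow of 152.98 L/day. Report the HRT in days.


HRT = V / Q
= 8418.81 / 152.98
= 55.0321 days

55.0321 days


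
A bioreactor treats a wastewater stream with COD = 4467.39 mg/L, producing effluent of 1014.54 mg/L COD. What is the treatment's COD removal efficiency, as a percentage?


eta = (COD_in - COD_out) / COD_in * 100
= (4467.39 - 1014.54) / 4467.39 * 100
= 77.2901%

77.2901%


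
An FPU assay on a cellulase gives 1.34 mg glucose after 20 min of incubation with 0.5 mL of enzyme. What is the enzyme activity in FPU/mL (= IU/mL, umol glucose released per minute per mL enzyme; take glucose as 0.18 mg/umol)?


Activity = glucose_mg / (0.18 mg/umol * V_mL * t_min)
= 1.34 / (0.18 * 0.5 * 20)
= 0.7444 FPU/mL

0.7444 FPU/mL


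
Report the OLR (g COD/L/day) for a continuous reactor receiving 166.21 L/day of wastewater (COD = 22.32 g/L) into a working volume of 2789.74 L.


OLR = Q * S / V
= 166.21 * 22.32 / 2789.74
= 1.3298 g/L/day

1.3298 g/L/day


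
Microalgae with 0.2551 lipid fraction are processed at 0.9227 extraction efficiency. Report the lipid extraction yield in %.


Y = lipid_content * extraction_eff * 100
= 0.2551 * 0.9227 * 100
= 23.5381%

23.5381%


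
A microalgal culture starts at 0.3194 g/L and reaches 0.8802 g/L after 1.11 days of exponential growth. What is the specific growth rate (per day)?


mu = ln(X2/X1) / dt
= ln(0.8802/0.3194) / 1.11
= 0.9132 per day

0.9132 per day


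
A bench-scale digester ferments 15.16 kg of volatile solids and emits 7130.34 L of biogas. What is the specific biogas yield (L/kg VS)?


Y = V / VS
= 7130.34 / 15.16
= 470.3391 L/kg VS

470.3391 L/kg VS


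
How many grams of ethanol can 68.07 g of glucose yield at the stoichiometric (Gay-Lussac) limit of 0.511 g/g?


Theoretical ethanol yield: m_EtOH = 0.511 * m_glucose
m_EtOH = 0.511 * 68.07 = 34.7838 g

34.7838 g


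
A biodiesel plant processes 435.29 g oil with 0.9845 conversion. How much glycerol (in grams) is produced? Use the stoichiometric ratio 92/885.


glycerol = oil * conv * (92/885)
= 435.29 * 0.9845 * 92 / 885
= 44.5491 g

44.5491 g


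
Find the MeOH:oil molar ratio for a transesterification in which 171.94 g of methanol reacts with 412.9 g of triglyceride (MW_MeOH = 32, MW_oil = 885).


Molar ratio = n_MeOH / n_oil = (MeOH/32) / (oil/885) = (MeOH * 885) / (32 * oil)
= (171.94 * 885) / (32 * 412.9)
= 11.5166

11.5166


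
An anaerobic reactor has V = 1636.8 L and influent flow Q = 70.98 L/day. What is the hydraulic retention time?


HRT = V / Q
= 1636.8 / 70.98
= 23.0600 days

23.0600 days


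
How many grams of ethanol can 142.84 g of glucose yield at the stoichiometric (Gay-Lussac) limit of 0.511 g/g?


Theoretical ethanol yield: m_EtOH = 0.511 * m_glucose
m_EtOH = 0.511 * 142.84 = 72.9912 g

72.9912 g


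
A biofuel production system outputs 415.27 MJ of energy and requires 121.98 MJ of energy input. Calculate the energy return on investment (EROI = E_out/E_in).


EROI = E_out / E_in
= 415.27 / 121.98
= 3.4044

3.4044


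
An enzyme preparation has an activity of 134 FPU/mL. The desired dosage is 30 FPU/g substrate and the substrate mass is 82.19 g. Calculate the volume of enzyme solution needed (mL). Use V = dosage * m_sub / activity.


V = dosage * m_sub / activity
V = 30 * 82.19 / 134
V = 18.4007 mL

18.4007 mL


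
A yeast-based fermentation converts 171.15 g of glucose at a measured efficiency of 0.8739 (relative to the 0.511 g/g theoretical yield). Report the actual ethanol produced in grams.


Actual ethanol: m = 0.511 * 171.15 * 0.8739
m = 76.4292 g

76.4292 g


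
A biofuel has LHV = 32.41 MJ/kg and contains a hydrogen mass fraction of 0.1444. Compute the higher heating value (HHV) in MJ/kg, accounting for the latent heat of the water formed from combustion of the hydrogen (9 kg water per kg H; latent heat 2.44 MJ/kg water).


HHV = LHV + H_frac * 9 * 2.44
= 32.41 + 0.1444 * 9 * 2.44
= 35.5810 MJ/kg

35.5810 MJ/kg


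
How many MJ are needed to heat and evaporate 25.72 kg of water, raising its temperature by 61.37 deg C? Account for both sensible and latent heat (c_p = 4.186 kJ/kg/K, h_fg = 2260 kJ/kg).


E = m_water * (4.186 * dT + 2260) / 1000
= 25.72 * (4.186 * 61.37 + 2260) / 1000
= 64.7345 MJ

64.7345 MJ


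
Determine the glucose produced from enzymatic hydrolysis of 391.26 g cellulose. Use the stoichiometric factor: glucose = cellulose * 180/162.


glucose = cellulose * 180/162
= 391.26 * 180/162
= 434.7333 g

434.7333 g


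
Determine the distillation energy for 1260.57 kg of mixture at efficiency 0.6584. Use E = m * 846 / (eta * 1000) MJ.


E = m * 846 / (eta * 1000)
= 1260.57 * 846 / (0.6584 * 1000)
= 1619.7482 MJ

1619.7482 MJ


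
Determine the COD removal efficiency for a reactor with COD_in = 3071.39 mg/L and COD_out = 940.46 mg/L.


eta = (COD_in - COD_out) / COD_in * 100
= (3071.39 - 940.46) / 3071.39 * 100
= 69.3800%

69.3800%


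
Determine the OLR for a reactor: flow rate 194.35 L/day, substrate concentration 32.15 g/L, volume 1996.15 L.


OLR = Q * S / V
= 194.35 * 32.15 / 1996.15
= 3.1302 g/L/day

3.1302 g/L/day


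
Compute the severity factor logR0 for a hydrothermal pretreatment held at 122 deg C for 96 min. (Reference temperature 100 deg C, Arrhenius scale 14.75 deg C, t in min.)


logR0 = log10(t * exp((T - 100) / 14.75))
= log10(96 * exp((122 - 100) / 14.75))
= 2.6300

2.6300


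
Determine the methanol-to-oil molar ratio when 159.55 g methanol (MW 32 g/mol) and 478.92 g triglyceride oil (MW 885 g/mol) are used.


Molar ratio = n_MeOH / n_oil = (MeOH/32) / (oil/885) = (MeOH * 885) / (32 * oil)
= (159.55 * 885) / (32 * 478.92)
= 9.2136

9.2136


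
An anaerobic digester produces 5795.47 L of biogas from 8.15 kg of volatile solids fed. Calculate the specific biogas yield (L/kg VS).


Y = V / VS
= 5795.47 / 8.15
= 711.1006 L/kg VS

711.1006 L/kg VS


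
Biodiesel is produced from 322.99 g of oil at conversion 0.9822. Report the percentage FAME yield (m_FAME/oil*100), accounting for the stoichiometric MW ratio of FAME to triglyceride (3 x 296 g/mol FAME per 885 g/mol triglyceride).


m_FAME = oil * conv * (3 * 296 / 885) = oil * conv * (888/885)
= 322.99 * 0.9822 * 888 / 885
= 318.3162 g
Y = m_FAME / oil * 100 = conv * (888/885) * 100
= 0.9822 * 888 / 885 * 100
= 98.55%

98.55%


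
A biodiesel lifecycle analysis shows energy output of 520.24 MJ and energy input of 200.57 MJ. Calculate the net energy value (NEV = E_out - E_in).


NEV = E_out - E_in
= 520.24 - 200.57
= 319.6700 MJ

319.6700 MJ


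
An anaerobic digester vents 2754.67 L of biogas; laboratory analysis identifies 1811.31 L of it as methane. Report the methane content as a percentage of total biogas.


CH4% = V_CH4 / V_total * 100
= 1811.31 / 2754.67 * 100
= 65.7542%

65.7542%


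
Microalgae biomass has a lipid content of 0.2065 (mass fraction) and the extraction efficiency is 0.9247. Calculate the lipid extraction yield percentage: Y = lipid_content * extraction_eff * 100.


Y = lipid_content * extraction_eff * 100
= 0.2065 * 0.9247 * 100
= 19.0951%

19.0951%


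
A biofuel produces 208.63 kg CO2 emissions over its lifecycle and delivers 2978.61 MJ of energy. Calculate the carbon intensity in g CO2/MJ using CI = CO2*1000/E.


CI = CO2 * 1000 / E
= 208.63 * 1000 / 2978.61
= 70.0427 g CO2/MJ

70.0427 g CO2/MJ


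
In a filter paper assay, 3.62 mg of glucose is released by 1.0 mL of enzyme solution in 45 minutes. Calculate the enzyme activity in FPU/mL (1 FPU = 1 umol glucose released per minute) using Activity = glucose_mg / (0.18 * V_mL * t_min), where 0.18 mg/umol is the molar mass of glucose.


Activity = glucose_mg / (0.18 mg/umol * V_mL * t_min)
= 3.62 / (0.18 * 1.0 * 45)
= 0.4469 FPU/mL

0.4469 FPU/mL


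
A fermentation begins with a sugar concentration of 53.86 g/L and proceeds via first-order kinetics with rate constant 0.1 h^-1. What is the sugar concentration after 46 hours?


S = S0 * exp(-k * t)
S = 53.86 * exp(-0.1 * 46)
S = 0.5414 g/L

0.5414 g/L


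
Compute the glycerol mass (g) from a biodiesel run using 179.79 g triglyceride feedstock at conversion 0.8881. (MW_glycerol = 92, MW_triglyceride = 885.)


glycerol = oil * conv * (92/885)
= 179.79 * 0.8881 * 92 / 885
= 16.5986 g

16.5986 g


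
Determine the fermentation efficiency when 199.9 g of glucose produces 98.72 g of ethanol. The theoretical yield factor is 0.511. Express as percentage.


Fermentation efficiency = (actual / (0.511 * glucose)) * 100
= (98.72 / (0.511 * 199.9)) * 100
= 96.6432%

96.6432%


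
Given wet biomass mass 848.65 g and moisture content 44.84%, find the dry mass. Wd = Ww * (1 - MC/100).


Wd = Ww * (1 - MC/100)
= 848.65 * (1 - 44.84/100)
= 468.1153 g

468.1153 g


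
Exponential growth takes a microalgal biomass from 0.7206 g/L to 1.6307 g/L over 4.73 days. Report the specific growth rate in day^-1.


mu = ln(X2/X1) / dt
= ln(1.6307/0.7206) / 4.73
= 0.1727 per day

0.1727 per day


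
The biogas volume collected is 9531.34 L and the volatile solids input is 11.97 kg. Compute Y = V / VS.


Y = V / VS
= 9531.34 / 11.97
= 796.2690 L/kg VS

796.2690 L/kg VS


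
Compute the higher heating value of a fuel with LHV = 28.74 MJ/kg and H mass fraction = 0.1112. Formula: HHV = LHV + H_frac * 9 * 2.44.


HHV = LHV + H_frac * 9 * 2.44
= 28.74 + 0.1112 * 9 * 2.44
= 31.1820 MJ/kg

31.1820 MJ/kg


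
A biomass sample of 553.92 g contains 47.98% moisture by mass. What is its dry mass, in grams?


Wd = Ww * (1 - MC/100)
= 553.92 * (1 - 47.98/100)
= 288.1492 g

288.1492 g


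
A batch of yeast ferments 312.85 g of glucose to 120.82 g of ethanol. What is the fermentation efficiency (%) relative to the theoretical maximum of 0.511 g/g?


Fermentation efficiency = (actual / (0.511 * glucose)) * 100
= (120.82 / (0.511 * 312.85)) * 100
= 75.5756%

75.5756%


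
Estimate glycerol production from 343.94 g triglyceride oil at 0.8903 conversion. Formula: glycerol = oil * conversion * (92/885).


glycerol = oil * conv * (92/885)
= 343.94 * 0.8903 * 92 / 885
= 31.8320 g

31.8320 g


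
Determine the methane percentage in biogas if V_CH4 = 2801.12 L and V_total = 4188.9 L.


CH4% = V_CH4 / V_total * 100
= 2801.12 / 4188.9 * 100
= 66.8701%

66.8701%


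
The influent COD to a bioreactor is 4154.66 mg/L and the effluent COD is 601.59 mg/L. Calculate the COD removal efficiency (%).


eta = (COD_in - COD_out) / COD_in * 100
= (4154.66 - 601.59) / 4154.66 * 100
= 85.5201%

85.5201%


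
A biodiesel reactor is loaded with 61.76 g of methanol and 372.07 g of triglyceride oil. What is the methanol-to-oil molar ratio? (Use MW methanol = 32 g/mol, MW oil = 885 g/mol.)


Molar ratio = n_MeOH / n_oil = (MeOH/32) / (oil/885) = (MeOH * 885) / (32 * oil)
= (61.76 * 885) / (32 * 372.07)
= 4.5907

4.5907


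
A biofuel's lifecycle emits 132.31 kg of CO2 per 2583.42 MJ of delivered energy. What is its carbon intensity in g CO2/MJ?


CI = CO2 * 1000 / E
= 132.31 * 1000 / 2583.42
= 51.2151 g CO2/MJ

51.2151 g CO2/MJ


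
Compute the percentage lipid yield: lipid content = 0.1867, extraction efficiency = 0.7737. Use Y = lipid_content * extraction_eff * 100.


Y = lipid_content * extraction_eff * 100
= 0.1867 * 0.7737 * 100
= 14.4450%

14.4450%


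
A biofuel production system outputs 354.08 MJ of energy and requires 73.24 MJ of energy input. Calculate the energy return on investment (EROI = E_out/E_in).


EROI = E_out / E_in
= 354.08 / 73.24
= 4.8345

4.8345


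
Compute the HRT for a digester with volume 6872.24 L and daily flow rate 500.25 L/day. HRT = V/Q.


HRT = V / Q
= 6872.24 / 500.25
= 13.7376 days

13.7376 days


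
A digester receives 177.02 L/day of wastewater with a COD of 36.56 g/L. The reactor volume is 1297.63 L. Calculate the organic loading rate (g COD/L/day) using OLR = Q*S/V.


OLR = Q * S / V
= 177.02 * 36.56 / 1297.63
= 4.9874 g/L/day

4.9874 g/L/day


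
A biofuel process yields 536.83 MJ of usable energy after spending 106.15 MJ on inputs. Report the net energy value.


NEV = E_out - E_in
= 536.83 - 106.15
= 430.6800 MJ

430.6800 MJ


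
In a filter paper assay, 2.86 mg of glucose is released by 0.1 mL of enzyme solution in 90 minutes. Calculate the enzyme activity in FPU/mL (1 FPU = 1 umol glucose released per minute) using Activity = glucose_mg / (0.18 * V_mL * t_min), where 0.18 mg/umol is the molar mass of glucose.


Activity = glucose_mg / (0.18 mg/umol * V_mL * t_min)
= 2.86 / (0.18 * 0.1 * 90)
= 1.7654 FPU/mL

1.7654 FPU/mL


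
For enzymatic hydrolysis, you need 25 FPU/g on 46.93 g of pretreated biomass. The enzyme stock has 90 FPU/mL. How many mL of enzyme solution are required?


V = dosage * m_sub / activity
V = 25 * 46.93 / 90
V = 13.0361 mL

13.0361 mL


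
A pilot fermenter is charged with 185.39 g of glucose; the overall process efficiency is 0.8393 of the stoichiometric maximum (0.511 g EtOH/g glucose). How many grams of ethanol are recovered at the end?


Actual ethanol: m = 0.511 * 185.39 * 0.8393
m = 79.5105 g

79.5105 g


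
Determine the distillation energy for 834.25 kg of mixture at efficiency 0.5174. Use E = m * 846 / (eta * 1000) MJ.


E = m * 846 / (eta * 1000)
= 834.25 * 846 / (0.5174 * 1000)
= 1364.0810 MJ

1364.0810 MJ


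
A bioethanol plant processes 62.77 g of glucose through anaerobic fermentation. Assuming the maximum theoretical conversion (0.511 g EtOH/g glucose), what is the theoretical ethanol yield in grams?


Theoretical ethanol yield: m_EtOH = 0.511 * m_glucose
m_EtOH = 0.511 * 62.77 = 32.0755 g

32.0755 g


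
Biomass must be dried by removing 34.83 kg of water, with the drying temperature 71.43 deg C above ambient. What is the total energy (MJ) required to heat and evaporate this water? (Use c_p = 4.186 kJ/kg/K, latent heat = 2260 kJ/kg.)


E = m_water * (4.186 * dT + 2260) / 1000
= 34.83 * (4.186 * 71.43 + 2260) / 1000
= 89.1302 MJ

89.1302 MJ


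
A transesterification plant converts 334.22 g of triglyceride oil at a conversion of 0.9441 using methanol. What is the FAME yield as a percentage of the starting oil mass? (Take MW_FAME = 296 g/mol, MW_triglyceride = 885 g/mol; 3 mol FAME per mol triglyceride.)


m_FAME = oil * conv * (3 * 296 / 885) = oil * conv * (888/885)
= 334.22 * 0.9441 * 888 / 885
= 316.6067 g
Y = m_FAME / oil * 100 = conv * (888/885) * 100
= 0.9441 * 888 / 885 * 100
= 94.73%

94.73%
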